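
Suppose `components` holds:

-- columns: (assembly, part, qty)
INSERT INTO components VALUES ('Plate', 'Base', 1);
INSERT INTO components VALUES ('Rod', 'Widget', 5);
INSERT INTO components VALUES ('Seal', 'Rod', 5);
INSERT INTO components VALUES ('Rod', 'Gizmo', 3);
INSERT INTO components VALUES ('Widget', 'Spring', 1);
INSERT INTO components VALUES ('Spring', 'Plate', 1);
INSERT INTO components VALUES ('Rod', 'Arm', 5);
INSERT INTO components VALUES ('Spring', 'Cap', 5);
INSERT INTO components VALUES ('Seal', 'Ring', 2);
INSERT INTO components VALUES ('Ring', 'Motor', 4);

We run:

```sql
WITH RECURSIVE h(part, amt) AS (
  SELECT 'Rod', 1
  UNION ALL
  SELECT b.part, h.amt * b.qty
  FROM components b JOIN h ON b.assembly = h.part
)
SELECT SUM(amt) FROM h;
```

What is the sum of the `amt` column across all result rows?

54

Base: (Rod, amt=1).
Iteration 1: components of {Rod} -> Arm = 1*5 = 5, Gizmo = 1*3 = 3, Widget = 1*5 = 5.
Iteration 2: components of {Arm,Gizmo,Widget} -> Spring = 5*1 = 5.
Iteration 3: components of {Spring} -> Cap = 5*5 = 25, Plate = 5*1 = 5.
Iteration 4: components of {Cap,Plate} -> Base = 5*1 = 5.
Iteration 5: no further components; recursion stops.
SUM(amt) = 1 + 5 + 3 + 5 + 5 + 25 + 5 + 5 = 54.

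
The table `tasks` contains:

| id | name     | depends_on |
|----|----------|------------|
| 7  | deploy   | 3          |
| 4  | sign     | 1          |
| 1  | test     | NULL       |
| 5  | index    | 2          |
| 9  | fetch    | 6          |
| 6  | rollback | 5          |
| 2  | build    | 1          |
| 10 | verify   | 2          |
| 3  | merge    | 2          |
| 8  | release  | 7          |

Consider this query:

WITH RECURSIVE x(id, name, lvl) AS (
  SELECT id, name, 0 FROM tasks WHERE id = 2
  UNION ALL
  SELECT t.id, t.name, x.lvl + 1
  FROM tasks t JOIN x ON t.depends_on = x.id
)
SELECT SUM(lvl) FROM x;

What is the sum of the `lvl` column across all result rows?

Base: id=2 (build) at lvl 0.
Iteration 1: rows with depends_on in {2} -> merge (id 3, lvl 1), index (id 5, lvl 1), verify (id 10, lvl 1).
Iteration 2: rows with depends_on in {3,5,10} -> rollback (id 6, lvl 2), deploy (id 7, lvl 2).
Iteration 3: rows with depends_on in {6,7} -> release (id 8, lvl 3), fetch (id 9, lvl 3).
Iteration 4: no rows with depends_on in {8,9}; recursion stops.
SUM(lvl) = 0 + 1 + 1 + 1 + 2 + 2 + 3 + 3 = 13.

13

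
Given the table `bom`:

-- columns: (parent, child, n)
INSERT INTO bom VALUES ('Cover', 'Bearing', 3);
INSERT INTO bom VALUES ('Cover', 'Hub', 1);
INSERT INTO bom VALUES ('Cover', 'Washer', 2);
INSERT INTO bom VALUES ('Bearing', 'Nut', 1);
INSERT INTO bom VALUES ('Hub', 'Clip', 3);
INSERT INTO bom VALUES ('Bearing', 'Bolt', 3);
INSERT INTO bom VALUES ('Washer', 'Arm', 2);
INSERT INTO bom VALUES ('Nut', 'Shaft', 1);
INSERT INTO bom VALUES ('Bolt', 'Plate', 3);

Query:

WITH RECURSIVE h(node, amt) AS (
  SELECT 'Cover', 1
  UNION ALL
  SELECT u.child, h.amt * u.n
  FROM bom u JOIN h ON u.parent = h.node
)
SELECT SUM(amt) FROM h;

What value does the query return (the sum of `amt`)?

56

Base: (Cover, amt=1).
Iteration 1: components of {Cover} -> Bearing = 1*3 = 3, Hub = 1*1 = 1, Washer = 1*2 = 2.
Iteration 2: components of {Bearing,Hub,Washer} -> Arm = 2*2 = 4, Bolt = 3*3 = 9, Clip = 1*3 = 3, Nut = 3*1 = 3.
Iteration 3: components of {Arm,Bolt,Clip,Nut} -> Plate = 9*3 = 27, Shaft = 3*1 = 3.
Iteration 4: no further components; recursion stops.
SUM(amt) = 1 + 3 + 1 + 2 + 3 + 9 + 3 + 4 + 3 + 27 = 56.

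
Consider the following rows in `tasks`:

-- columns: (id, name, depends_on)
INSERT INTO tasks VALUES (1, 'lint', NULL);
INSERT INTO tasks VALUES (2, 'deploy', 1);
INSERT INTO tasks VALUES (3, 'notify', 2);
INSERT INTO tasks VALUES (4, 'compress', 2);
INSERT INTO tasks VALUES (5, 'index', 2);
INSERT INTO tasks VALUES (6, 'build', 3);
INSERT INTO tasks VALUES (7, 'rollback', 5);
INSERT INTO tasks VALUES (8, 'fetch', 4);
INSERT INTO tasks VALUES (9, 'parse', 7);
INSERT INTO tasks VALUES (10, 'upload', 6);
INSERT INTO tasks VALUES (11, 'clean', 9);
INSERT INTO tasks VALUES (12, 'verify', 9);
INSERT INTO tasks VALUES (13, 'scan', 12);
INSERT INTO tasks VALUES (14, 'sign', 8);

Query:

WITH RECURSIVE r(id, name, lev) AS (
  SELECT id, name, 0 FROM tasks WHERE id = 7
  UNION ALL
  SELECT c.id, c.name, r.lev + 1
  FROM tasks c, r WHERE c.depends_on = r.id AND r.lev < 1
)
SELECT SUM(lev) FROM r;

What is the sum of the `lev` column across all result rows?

Base: id=7 (rollback) at lev 0.
Iteration 1: rows with depends_on in {7} -> parse (id 9, lev 1).
Iteration 2: lev < 1 fails for all current rows; recursion stops.
SUM(lev) = 0 + 1 = 1.

1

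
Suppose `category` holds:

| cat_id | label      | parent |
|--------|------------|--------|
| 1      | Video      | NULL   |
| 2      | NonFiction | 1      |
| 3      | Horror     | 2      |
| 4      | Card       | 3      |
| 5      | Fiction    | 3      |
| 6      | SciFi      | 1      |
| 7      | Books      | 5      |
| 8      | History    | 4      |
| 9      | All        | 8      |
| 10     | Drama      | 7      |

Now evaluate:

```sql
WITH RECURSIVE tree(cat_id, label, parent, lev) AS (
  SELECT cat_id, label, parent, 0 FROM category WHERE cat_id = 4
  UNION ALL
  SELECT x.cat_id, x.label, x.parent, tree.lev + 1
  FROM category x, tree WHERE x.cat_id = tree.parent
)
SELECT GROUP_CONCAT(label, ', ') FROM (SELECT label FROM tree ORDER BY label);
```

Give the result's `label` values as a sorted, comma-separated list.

Card, Horror, NonFiction, Video

Base: cat_id=4 (Card), parent=3, lev 0.
Iteration 1: join on cat_id=3 -> Horror (id 3, parent=2, lev 1).
Iteration 2: join on cat_id=2 -> NonFiction (id 2, parent=1, lev 2).
Iteration 3: join on cat_id=1 -> Video (id 1, parent=NULL, lev 3).
Iteration 4: parent is NULL; no match; recursion stops.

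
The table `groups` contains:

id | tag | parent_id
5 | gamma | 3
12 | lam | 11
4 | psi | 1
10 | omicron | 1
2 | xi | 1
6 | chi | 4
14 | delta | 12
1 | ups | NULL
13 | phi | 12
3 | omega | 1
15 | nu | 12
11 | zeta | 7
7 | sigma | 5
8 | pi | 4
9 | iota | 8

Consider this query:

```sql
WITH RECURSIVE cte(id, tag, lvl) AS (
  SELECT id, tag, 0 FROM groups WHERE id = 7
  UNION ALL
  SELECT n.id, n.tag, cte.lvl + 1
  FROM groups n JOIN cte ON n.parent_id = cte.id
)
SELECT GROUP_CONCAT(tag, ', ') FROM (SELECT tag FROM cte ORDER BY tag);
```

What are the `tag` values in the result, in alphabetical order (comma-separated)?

delta, lam, nu, phi, sigma, zeta

Base: id=7 (sigma) at lvl 0.
Iteration 1: rows with parent_id in {7} -> zeta (id 11, lvl 1).
Iteration 2: rows with parent_id in {11} -> lam (id 12, lvl 2).
Iteration 3: rows with parent_id in {12} -> phi (id 13, lvl 3), delta (id 14, lvl 3), nu (id 15, lvl 3).
Iteration 4: no rows with parent_id in {13,14,15}; recursion stops.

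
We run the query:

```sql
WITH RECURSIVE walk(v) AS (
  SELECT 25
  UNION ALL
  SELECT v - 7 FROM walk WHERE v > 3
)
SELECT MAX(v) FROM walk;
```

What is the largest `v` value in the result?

Base: v=25.
Iteration 1: 25 > 3 holds -> v = 25 - 7 = 18.
Iteration 2: 18 > 3 holds -> v = 18 - 7 = 11.
Iteration 3: 11 > 3 holds -> v = 11 - 7 = 4.
Iteration 4: 4 > 3 holds -> v = 4 - 7 = -3.
Iteration 5: -3 > 3 fails; recursion stops.
v values: 25, 18, 11, 4, -3; the maximum is 25.

25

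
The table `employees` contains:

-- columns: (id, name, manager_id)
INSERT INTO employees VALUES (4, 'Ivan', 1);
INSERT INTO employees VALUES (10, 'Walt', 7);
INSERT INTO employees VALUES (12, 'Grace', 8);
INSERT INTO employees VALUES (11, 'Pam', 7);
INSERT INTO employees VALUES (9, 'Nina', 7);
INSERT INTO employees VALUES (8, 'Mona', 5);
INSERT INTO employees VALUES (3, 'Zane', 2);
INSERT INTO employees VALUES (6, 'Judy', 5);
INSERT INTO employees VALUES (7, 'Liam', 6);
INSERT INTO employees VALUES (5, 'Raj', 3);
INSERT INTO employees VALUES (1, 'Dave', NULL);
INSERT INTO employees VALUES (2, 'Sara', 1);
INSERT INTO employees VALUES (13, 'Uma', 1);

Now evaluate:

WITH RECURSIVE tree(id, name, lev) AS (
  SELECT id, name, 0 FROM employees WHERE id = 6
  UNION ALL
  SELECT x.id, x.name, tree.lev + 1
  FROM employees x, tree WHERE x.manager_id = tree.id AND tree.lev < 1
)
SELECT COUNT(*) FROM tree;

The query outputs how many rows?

2

Base: id=6 (Judy) at lev 0.
Iteration 1: rows with manager_id in {6} -> Liam (id 7, lev 1).
Iteration 2: lev < 1 fails for all current rows; recursion stops.
Total rows emitted: 2.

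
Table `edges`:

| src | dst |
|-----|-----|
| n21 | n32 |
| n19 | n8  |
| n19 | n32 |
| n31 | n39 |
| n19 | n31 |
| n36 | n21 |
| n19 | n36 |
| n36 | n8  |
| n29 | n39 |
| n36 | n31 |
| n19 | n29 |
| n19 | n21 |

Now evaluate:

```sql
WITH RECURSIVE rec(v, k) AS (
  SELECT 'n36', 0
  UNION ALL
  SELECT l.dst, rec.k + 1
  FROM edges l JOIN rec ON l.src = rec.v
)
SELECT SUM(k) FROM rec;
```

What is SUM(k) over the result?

7

Base: (n36, k=0).
Iteration 1: edges from {n36} -> (n21, k=1), (n31, k=1), (n8, k=1).
Iteration 2: edges from {n21,n31,n8} -> (n32, k=2), (n39, k=2).
Iteration 3: no outgoing edges from {n32,n39}; recursion stops.
SUM(k) = 0 + 1 + 1 + 1 + 2 + 2 = 7.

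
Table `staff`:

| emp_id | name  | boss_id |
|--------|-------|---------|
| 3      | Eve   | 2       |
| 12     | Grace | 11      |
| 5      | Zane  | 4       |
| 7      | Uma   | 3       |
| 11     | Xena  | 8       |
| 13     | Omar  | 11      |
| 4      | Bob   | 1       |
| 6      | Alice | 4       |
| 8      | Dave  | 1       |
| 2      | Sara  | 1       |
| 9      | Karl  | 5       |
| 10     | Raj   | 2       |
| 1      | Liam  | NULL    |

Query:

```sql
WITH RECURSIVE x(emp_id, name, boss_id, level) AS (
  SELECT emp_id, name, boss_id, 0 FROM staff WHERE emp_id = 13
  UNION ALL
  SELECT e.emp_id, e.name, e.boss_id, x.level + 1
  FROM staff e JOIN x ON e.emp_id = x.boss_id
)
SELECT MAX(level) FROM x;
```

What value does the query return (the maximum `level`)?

Base: emp_id=13 (Omar), boss_id=11, level 0.
Iteration 1: join on emp_id=11 -> Xena (id 11, boss_id=8, level 1).
Iteration 2: join on emp_id=8 -> Dave (id 8, boss_id=1, level 2).
Iteration 3: join on emp_id=1 -> Liam (id 1, boss_id=NULL, level 3).
Iteration 4: boss_id is NULL; no match; recursion stops.
level values: 0, 1, 2, 3; the maximum is 3.

3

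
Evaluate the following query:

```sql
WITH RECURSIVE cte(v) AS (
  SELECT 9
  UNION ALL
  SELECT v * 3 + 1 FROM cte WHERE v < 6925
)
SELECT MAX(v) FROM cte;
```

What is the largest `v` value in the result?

Base: v=9.
Iteration 1: 9 < 6925 holds -> v = 9 * 3 + 1 = 28.
Iteration 2: 28 < 6925 holds -> v = 28 * 3 + 1 = 85.
Iteration 3: 85 < 6925 holds -> v = 85 * 3 + 1 = 256.
Iteration 4: 256 < 6925 holds -> v = 256 * 3 + 1 = 769.
Iteration 5: 769 < 6925 holds -> v = 769 * 3 + 1 = 2308.
Iteration 6: 2308 < 6925 holds -> v = 2308 * 3 + 1 = 6925.
Iteration 7: 6925 < 6925 fails; recursion stops.
v values: 9, 28, 85, 256, 769, 2308, 6925; the maximum is 6925.

6925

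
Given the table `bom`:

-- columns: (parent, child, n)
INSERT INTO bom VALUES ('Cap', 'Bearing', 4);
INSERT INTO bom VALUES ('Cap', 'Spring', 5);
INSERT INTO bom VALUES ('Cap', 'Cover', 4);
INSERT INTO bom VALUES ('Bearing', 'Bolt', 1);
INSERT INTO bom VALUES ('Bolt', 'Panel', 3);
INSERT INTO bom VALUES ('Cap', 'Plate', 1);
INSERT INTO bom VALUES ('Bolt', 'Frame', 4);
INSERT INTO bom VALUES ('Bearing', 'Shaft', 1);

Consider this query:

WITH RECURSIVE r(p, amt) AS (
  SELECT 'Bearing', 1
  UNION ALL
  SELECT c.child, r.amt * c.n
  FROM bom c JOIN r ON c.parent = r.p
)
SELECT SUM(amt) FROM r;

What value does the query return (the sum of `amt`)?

Base: (Bearing, amt=1).
Iteration 1: components of {Bearing} -> Bolt = 1*1 = 1, Shaft = 1*1 = 1.
Iteration 2: components of {Bolt,Shaft} -> Frame = 1*4 = 4, Panel = 1*3 = 3.
Iteration 3: no further components; recursion stops.
SUM(amt) = 1 + 1 + 1 + 4 + 3 = 10.

10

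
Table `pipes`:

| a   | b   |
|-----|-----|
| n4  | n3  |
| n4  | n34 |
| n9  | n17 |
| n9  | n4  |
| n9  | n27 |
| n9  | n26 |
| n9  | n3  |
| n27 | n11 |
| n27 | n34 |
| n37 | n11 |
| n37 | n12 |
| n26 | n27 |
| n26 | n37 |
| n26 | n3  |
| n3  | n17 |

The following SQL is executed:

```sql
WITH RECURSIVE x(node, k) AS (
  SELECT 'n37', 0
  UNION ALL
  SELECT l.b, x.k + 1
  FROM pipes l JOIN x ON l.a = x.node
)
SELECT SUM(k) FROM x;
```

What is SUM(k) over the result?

2

Base: (n37, k=0).
Iteration 1: edges from {n37} -> (n11, k=1), (n12, k=1).
Iteration 2: no outgoing edges from {n11,n12}; recursion stops.
SUM(k) = 0 + 1 + 1 = 2.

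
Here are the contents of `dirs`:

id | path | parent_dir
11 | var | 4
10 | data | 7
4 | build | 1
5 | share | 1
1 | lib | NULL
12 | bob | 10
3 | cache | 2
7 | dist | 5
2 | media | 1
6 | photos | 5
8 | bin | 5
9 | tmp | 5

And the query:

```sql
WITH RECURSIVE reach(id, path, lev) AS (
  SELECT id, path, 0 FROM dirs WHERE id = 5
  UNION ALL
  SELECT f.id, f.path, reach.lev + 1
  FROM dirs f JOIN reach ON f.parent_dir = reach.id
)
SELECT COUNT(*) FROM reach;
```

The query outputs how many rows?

7

Base: id=5 (share) at lev 0.
Iteration 1: rows with parent_dir in {5} -> photos (id 6, lev 1), dist (id 7, lev 1), bin (id 8, lev 1), tmp (id 9, lev 1).
Iteration 2: rows with parent_dir in {6,7,8,9} -> data (id 10, lev 2).
Iteration 3: rows with parent_dir in {10} -> bob (id 12, lev 3).
Iteration 4: no rows with parent_dir in {12}; recursion stops.
Total rows emitted: 7.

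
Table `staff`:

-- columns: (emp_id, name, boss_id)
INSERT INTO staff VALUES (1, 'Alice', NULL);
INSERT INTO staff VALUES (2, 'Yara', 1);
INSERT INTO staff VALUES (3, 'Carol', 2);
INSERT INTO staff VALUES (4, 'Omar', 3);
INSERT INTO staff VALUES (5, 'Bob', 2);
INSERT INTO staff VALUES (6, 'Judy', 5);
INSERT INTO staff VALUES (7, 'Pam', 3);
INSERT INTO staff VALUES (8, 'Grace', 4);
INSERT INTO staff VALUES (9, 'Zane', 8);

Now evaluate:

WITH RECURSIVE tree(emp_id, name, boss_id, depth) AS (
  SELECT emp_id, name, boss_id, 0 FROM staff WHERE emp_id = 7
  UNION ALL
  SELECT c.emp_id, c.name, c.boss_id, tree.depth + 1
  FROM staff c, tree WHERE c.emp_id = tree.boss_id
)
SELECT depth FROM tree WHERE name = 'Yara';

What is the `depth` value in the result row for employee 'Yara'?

Base: emp_id=7 (Pam), boss_id=3, depth 0.
Iteration 1: join on emp_id=3 -> Carol (id 3, boss_id=2, depth 1).
Iteration 2: join on emp_id=2 -> Yara (id 2, boss_id=1, depth 2).
Iteration 3: join on emp_id=1 -> Alice (id 1, boss_id=NULL, depth 3).
Iteration 4: boss_id is NULL; no match; recursion stops.

2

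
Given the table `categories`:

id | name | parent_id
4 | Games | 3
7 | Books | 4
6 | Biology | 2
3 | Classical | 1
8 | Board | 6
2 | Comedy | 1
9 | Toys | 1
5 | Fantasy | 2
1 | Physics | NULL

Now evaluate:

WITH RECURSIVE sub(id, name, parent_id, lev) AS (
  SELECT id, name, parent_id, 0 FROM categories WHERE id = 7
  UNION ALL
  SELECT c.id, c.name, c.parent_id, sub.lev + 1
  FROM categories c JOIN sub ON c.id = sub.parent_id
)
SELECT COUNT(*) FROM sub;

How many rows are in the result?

4

Base: id=7 (Books), parent_id=4, lev 0.
Iteration 1: join on id=4 -> Games (id 4, parent_id=3, lev 1).
Iteration 2: join on id=3 -> Classical (id 3, parent_id=1, lev 2).
Iteration 3: join on id=1 -> Physics (id 1, parent_id=NULL, lev 3).
Iteration 4: parent_id is NULL; no match; recursion stops.
Total rows emitted: 4.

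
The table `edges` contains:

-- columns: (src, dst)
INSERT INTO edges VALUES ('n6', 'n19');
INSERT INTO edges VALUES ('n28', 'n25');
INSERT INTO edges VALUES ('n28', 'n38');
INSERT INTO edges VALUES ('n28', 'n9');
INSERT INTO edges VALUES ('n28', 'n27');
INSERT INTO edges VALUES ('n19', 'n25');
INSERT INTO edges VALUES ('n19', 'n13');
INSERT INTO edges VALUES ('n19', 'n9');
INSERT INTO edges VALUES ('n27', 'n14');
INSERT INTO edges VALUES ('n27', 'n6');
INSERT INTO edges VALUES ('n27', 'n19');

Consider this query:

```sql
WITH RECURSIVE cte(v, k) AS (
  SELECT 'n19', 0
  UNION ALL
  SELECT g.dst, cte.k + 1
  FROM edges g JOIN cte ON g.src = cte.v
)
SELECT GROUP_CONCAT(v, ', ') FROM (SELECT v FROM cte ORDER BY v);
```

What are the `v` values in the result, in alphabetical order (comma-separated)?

Base: (n19, k=0).
Iteration 1: edges from {n19} -> (n13, k=1), (n25, k=1), (n9, k=1).
Iteration 2: no outgoing edges from {n13,n25,n9}; recursion stops.

n13, n19, n25, n9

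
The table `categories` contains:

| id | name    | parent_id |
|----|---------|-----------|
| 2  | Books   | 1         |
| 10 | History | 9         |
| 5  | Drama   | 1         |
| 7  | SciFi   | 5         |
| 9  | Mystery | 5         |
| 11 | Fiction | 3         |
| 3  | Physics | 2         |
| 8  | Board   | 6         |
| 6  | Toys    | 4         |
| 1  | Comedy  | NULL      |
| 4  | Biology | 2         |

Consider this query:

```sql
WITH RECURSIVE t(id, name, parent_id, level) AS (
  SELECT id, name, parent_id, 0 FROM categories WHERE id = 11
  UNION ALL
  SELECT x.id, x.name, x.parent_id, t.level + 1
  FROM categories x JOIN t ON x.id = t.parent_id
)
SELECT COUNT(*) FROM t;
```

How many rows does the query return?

4

Base: id=11 (Fiction), parent_id=3, level 0.
Iteration 1: join on id=3 -> Physics (id 3, parent_id=2, level 1).
Iteration 2: join on id=2 -> Books (id 2, parent_id=1, level 2).
Iteration 3: join on id=1 -> Comedy (id 1, parent_id=NULL, level 3).
Iteration 4: parent_id is NULL; no match; recursion stops.
Total rows emitted: 4.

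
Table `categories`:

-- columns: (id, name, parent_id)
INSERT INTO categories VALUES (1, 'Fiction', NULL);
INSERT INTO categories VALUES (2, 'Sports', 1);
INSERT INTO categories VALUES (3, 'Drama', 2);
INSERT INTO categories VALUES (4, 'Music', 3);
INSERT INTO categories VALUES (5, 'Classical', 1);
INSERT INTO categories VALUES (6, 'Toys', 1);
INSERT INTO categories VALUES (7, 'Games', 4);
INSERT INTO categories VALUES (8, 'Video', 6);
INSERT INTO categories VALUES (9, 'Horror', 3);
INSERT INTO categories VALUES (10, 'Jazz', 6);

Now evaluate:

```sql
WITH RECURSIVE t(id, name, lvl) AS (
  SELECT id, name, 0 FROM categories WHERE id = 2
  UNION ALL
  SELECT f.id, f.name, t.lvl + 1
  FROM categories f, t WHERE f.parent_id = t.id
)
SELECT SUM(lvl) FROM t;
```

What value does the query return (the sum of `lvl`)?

Base: id=2 (Sports) at lvl 0.
Iteration 1: rows with parent_id in {2} -> Drama (id 3, lvl 1).
Iteration 2: rows with parent_id in {3} -> Music (id 4, lvl 2), Horror (id 9, lvl 2).
Iteration 3: rows with parent_id in {4,9} -> Games (id 7, lvl 3).
Iteration 4: no rows with parent_id in {7}; recursion stops.
SUM(lvl) = 0 + 1 + 2 + 2 + 3 = 8.

8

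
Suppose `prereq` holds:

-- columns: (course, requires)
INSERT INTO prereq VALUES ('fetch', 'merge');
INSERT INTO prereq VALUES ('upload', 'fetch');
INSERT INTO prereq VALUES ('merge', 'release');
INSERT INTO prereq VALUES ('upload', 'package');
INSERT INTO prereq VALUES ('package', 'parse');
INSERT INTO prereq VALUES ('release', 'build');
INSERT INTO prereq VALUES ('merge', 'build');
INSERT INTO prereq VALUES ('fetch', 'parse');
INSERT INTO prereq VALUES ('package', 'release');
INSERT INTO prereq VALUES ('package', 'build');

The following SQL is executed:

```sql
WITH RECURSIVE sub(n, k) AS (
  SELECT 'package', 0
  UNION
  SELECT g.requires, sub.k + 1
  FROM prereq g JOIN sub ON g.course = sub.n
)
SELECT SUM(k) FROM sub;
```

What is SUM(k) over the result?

5

Base: (package, k=0).
Iteration 1: edges from {package} -> (build, k=1), (parse, k=1), (release, k=1).
Iteration 2: edges from {build,parse,release} -> (build, k=2).
Iteration 3: no outgoing edges from {build}; recursion stops.
SUM(k) = 0 + 1 + 1 + 1 + 2 = 5.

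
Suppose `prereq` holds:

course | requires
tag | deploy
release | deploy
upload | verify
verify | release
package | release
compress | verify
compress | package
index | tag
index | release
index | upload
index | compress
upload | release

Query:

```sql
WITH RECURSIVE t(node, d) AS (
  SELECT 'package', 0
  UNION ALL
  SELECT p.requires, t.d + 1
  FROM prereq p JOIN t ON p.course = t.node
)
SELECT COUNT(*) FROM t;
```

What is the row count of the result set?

3

Base: (package, d=0).
Iteration 1: edges from {package} -> (release, d=1).
Iteration 2: edges from {release} -> (deploy, d=2).
Iteration 3: no outgoing edges from {deploy}; recursion stops.
Total rows emitted: 3.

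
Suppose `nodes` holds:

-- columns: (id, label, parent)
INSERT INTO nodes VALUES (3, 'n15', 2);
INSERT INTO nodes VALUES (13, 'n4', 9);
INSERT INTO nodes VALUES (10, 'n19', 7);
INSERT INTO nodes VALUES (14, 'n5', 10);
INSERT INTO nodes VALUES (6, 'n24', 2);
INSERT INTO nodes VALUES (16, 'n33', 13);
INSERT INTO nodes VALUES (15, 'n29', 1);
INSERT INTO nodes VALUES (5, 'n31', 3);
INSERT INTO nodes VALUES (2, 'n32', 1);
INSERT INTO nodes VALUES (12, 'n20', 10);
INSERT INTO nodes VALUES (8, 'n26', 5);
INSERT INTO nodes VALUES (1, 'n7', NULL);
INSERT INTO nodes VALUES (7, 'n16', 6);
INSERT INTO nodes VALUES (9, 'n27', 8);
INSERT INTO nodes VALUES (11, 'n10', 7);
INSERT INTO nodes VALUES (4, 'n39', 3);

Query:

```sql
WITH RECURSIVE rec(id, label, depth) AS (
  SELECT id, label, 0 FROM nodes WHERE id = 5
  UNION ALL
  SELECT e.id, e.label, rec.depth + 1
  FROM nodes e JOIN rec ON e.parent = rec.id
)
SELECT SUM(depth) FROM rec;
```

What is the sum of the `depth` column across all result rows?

Base: id=5 (n31) at depth 0.
Iteration 1: rows with parent in {5} -> n26 (id 8, depth 1).
Iteration 2: rows with parent in {8} -> n27 (id 9, depth 2).
Iteration 3: rows with parent in {9} -> n4 (id 13, depth 3).
Iteration 4: rows with parent in {13} -> n33 (id 16, depth 4).
Iteration 5: no rows with parent in {16}; recursion stops.
SUM(depth) = 0 + 1 + 2 + 3 + 4 = 10.

10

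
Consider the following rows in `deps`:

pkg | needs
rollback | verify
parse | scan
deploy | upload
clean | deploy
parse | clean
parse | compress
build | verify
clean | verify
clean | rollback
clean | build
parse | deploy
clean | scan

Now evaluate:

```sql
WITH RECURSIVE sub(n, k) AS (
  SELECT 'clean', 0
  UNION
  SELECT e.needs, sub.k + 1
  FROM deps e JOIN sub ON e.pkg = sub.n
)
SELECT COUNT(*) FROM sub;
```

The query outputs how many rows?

8

Base: (clean, k=0).
Iteration 1: edges from {clean} -> (build, k=1), (deploy, k=1), (rollback, k=1), (scan, k=1), (verify, k=1).
Iteration 2: edges from {build,deploy,rollback,scan,verify} -> (upload, k=2), (verify, k=2). [UNION drops 1 duplicate row(s)]
Iteration 3: no outgoing edges from {upload,verify}; recursion stops.
Total rows emitted: 8.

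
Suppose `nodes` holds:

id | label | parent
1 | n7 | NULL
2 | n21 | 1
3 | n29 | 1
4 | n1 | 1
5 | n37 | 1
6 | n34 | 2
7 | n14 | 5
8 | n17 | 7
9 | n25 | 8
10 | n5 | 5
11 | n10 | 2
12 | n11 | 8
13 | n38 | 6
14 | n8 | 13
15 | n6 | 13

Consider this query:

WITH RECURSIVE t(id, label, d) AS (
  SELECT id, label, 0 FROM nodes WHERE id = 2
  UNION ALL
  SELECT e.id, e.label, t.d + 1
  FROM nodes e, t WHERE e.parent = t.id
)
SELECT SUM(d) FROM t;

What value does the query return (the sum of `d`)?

Base: id=2 (n21) at d 0.
Iteration 1: rows with parent in {2} -> n34 (id 6, d 1), n10 (id 11, d 1).
Iteration 2: rows with parent in {6,11} -> n38 (id 13, d 2).
Iteration 3: rows with parent in {13} -> n8 (id 14, d 3), n6 (id 15, d 3).
Iteration 4: no rows with parent in {14,15}; recursion stops.
SUM(d) = 0 + 1 + 1 + 2 + 3 + 3 = 10.

10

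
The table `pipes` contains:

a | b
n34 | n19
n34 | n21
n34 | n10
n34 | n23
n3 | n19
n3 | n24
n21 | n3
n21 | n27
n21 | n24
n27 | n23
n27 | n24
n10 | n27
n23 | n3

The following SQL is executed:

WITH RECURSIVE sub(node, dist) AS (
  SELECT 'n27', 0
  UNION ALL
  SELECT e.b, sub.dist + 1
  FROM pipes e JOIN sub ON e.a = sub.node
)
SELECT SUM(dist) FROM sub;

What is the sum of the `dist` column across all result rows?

10

Base: (n27, dist=0).
Iteration 1: edges from {n27} -> (n23, dist=1), (n24, dist=1).
Iteration 2: edges from {n23,n24} -> (n3, dist=2).
Iteration 3: edges from {n3} -> (n19, dist=3), (n24, dist=3).
Iteration 4: no outgoing edges from {n19,n24}; recursion stops.
SUM(dist) = 0 + 1 + 1 + 2 + 3 + 3 = 10.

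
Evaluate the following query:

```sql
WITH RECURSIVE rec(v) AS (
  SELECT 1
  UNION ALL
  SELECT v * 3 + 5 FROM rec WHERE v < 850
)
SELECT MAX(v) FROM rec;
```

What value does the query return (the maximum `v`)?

2549

Base: v=1.
Iteration 1: 1 < 850 holds -> v = 1 * 3 + 5 = 8.
Iteration 2: 8 < 850 holds -> v = 8 * 3 + 5 = 29.
Iteration 3: 29 < 850 holds -> v = 29 * 3 + 5 = 92.
Iteration 4: 92 < 850 holds -> v = 92 * 3 + 5 = 281.
Iteration 5: 281 < 850 holds -> v = 281 * 3 + 5 = 848.
Iteration 6: 848 < 850 holds -> v = 848 * 3 + 5 = 2549.
Iteration 7: 2549 < 850 fails; recursion stops.
v values: 1, 8, 29, 92, 281, 848, 2549; the maximum is 2549.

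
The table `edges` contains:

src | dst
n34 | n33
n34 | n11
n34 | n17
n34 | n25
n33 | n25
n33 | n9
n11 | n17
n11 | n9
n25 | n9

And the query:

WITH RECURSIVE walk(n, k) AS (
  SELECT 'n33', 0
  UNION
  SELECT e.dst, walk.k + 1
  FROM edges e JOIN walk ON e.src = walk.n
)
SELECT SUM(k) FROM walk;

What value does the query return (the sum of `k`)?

Base: (n33, k=0).
Iteration 1: edges from {n33} -> (n25, k=1), (n9, k=1).
Iteration 2: edges from {n25,n9} -> (n9, k=2).
Iteration 3: no outgoing edges from {n9}; recursion stops.
SUM(k) = 0 + 1 + 1 + 2 = 4.

4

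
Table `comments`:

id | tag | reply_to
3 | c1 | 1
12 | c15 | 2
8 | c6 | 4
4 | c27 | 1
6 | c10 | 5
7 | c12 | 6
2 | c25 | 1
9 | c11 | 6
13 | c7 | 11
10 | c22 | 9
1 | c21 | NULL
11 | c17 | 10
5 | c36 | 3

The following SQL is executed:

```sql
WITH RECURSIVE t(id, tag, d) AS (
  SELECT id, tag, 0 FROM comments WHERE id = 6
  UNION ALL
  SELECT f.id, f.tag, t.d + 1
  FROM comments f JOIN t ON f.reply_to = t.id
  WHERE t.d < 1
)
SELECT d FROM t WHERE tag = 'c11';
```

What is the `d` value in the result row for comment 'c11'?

1

Base: id=6 (c10) at d 0.
Iteration 1: rows with reply_to in {6} -> c12 (id 7, d 1), c11 (id 9, d 1).
Iteration 2: d < 1 fails for all current rows; recursion stops.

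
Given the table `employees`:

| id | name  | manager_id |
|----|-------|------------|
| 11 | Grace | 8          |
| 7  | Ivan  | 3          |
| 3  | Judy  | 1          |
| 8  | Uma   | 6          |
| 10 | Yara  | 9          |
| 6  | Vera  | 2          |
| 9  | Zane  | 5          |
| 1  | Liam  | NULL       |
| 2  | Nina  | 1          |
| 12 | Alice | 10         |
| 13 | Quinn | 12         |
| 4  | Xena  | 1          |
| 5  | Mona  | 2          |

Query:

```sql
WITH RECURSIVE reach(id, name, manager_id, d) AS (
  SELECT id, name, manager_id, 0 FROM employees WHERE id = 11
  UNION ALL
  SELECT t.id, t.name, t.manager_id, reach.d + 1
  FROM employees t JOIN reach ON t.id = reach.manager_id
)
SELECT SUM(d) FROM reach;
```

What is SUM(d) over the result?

10

Base: id=11 (Grace), manager_id=8, d 0.
Iteration 1: join on id=8 -> Uma (id 8, manager_id=6, d 1).
Iteration 2: join on id=6 -> Vera (id 6, manager_id=2, d 2).
Iteration 3: join on id=2 -> Nina (id 2, manager_id=1, d 3).
Iteration 4: join on id=1 -> Liam (id 1, manager_id=NULL, d 4).
Iteration 5: manager_id is NULL; no match; recursion stops.
SUM(d) = 0 + 1 + 2 + 3 + 4 = 10.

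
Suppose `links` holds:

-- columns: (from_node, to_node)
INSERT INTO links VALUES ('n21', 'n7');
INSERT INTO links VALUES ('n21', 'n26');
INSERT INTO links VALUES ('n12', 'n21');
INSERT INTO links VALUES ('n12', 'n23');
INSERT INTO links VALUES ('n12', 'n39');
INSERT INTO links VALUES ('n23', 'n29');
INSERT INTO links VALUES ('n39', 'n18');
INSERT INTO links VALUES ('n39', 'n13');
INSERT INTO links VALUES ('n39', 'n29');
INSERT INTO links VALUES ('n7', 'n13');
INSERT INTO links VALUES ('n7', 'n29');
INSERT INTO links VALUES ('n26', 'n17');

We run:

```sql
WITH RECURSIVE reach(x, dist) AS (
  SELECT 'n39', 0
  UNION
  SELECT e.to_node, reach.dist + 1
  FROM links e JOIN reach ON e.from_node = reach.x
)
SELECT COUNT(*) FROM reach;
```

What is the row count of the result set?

4

Base: (n39, dist=0).
Iteration 1: edges from {n39} -> (n13, dist=1), (n18, dist=1), (n29, dist=1).
Iteration 2: no outgoing edges from {n13,n18,n29}; recursion stops.
Total rows emitted: 4.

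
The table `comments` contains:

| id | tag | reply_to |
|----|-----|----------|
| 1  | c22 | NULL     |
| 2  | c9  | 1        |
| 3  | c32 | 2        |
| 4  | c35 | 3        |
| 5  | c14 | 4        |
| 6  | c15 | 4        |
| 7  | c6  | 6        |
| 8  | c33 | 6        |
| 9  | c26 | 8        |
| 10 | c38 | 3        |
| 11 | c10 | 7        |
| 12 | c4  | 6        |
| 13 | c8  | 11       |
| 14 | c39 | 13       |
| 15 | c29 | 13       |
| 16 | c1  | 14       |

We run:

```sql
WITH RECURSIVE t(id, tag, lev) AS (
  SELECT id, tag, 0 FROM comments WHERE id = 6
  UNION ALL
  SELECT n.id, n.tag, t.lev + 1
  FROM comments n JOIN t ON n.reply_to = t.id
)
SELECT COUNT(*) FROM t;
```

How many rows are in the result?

Base: id=6 (c15) at lev 0.
Iteration 1: rows with reply_to in {6} -> c6 (id 7, lev 1), c33 (id 8, lev 1), c4 (id 12, lev 1).
Iteration 2: rows with reply_to in {7,8,12} -> c26 (id 9, lev 2), c10 (id 11, lev 2).
Iteration 3: rows with reply_to in {9,11} -> c8 (id 13, lev 3).
Iteration 4: rows with reply_to in {13} -> c39 (id 14, lev 4), c29 (id 15, lev 4).
Iteration 5: rows with reply_to in {14,15} -> c1 (id 16, lev 5).
Iteration 6: no rows with reply_to in {16}; recursion stops.
Total rows emitted: 10.

10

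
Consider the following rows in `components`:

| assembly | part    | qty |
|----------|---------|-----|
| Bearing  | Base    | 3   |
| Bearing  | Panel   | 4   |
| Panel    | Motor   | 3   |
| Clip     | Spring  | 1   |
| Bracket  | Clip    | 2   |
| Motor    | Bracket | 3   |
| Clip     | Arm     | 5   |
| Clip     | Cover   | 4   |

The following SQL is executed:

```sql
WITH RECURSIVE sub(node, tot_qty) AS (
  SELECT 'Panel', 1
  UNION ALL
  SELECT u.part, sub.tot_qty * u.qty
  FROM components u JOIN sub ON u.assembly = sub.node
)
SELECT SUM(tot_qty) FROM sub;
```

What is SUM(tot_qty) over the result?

211

Base: (Panel, tot_qty=1).
Iteration 1: components of {Panel} -> Motor = 1*3 = 3.
Iteration 2: components of {Motor} -> Bracket = 3*3 = 9.
Iteration 3: components of {Bracket} -> Clip = 9*2 = 18.
Iteration 4: components of {Clip} -> Arm = 18*5 = 90, Cover = 18*4 = 72, Spring = 18*1 = 18.
Iteration 5: no further components; recursion stops.
SUM(tot_qty) = 1 + 3 + 9 + 18 + 90 + 18 + 72 = 211.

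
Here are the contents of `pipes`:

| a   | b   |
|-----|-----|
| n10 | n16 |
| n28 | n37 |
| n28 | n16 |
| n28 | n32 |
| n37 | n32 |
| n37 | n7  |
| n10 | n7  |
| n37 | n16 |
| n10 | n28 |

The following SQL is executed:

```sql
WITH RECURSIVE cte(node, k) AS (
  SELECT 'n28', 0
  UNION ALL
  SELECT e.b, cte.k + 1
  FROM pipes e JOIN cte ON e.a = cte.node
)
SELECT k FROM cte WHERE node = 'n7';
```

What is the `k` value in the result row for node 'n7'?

Base: (n28, k=0).
Iteration 1: edges from {n28} -> (n16, k=1), (n32, k=1), (n37, k=1).
Iteration 2: edges from {n16,n32,n37} -> (n16, k=2), (n32, k=2), (n7, k=2).
Iteration 3: no outgoing edges from {n16,n32,n7}; recursion stops.

2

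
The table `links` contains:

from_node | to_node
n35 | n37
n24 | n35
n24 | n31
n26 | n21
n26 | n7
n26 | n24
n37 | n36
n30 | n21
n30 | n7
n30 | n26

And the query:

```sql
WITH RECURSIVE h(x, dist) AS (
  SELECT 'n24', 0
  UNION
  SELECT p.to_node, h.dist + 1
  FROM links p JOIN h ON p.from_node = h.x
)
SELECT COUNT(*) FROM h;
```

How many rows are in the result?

Base: (n24, dist=0).
Iteration 1: edges from {n24} -> (n31, dist=1), (n35, dist=1).
Iteration 2: edges from {n31,n35} -> (n37, dist=2).
Iteration 3: edges from {n37} -> (n36, dist=3).
Iteration 4: no outgoing edges from {n36}; recursion stops.
Total rows emitted: 5.

5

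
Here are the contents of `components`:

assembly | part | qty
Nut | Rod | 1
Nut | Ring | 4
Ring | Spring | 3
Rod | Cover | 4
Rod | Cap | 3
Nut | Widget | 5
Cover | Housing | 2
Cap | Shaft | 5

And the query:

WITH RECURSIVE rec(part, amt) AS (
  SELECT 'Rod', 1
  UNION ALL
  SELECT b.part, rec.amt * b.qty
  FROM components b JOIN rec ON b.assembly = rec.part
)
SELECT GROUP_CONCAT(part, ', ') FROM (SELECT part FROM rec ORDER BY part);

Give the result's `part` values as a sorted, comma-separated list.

Cap, Cover, Housing, Rod, Shaft

Base: (Rod, amt=1).
Iteration 1: components of {Rod} -> Cap = 1*3 = 3, Cover = 1*4 = 4.
Iteration 2: components of {Cap,Cover} -> Housing = 4*2 = 8, Shaft = 3*5 = 15.
Iteration 3: no further components; recursion stops.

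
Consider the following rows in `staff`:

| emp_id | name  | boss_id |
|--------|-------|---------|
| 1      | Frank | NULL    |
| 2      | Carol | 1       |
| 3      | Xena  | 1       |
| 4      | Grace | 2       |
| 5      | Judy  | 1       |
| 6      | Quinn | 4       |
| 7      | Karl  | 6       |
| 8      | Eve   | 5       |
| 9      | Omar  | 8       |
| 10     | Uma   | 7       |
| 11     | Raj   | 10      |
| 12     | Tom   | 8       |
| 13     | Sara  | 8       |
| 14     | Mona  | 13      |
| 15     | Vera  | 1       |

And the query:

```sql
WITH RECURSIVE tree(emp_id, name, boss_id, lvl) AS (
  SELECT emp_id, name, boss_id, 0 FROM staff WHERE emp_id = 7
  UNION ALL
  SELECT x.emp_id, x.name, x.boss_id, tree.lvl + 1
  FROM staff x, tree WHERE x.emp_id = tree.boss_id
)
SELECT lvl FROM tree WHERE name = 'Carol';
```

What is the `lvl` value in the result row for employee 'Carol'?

3

Base: emp_id=7 (Karl), boss_id=6, lvl 0.
Iteration 1: join on emp_id=6 -> Quinn (id 6, boss_id=4, lvl 1).
Iteration 2: join on emp_id=4 -> Grace (id 4, boss_id=2, lvl 2).
Iteration 3: join on emp_id=2 -> Carol (id 2, boss_id=1, lvl 3).
Iteration 4: join on emp_id=1 -> Frank (id 1, boss_id=NULL, lvl 4).
Iteration 5: boss_id is NULL; no match; recursion stops.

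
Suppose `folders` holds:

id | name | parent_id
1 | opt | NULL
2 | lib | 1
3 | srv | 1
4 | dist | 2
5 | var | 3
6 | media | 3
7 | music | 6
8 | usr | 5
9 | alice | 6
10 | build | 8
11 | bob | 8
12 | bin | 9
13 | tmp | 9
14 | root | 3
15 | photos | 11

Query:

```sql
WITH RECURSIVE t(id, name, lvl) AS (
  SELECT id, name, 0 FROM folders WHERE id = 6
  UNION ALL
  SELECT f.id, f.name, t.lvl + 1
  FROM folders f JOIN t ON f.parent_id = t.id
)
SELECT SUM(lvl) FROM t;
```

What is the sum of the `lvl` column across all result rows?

6

Base: id=6 (media) at lvl 0.
Iteration 1: rows with parent_id in {6} -> music (id 7, lvl 1), alice (id 9, lvl 1).
Iteration 2: rows with parent_id in {7,9} -> bin (id 12, lvl 2), tmp (id 13, lvl 2).
Iteration 3: no rows with parent_id in {12,13}; recursion stops.
SUM(lvl) = 0 + 1 + 1 + 2 + 2 = 6.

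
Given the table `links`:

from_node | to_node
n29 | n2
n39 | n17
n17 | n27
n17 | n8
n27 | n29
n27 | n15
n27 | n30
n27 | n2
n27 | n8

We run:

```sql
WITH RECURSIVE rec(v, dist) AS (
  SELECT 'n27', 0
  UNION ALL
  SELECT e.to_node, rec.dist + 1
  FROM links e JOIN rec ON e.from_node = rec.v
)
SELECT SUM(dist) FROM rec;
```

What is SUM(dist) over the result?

7

Base: (n27, dist=0).
Iteration 1: edges from {n27} -> (n15, dist=1), (n2, dist=1), (n29, dist=1), (n30, dist=1), (n8, dist=1).
Iteration 2: edges from {n15,n2,n29,n30,n8} -> (n2, dist=2).
Iteration 3: no outgoing edges from {n2}; recursion stops.
SUM(dist) = 0 + 1 + 1 + 1 + 1 + 1 + 2 = 7.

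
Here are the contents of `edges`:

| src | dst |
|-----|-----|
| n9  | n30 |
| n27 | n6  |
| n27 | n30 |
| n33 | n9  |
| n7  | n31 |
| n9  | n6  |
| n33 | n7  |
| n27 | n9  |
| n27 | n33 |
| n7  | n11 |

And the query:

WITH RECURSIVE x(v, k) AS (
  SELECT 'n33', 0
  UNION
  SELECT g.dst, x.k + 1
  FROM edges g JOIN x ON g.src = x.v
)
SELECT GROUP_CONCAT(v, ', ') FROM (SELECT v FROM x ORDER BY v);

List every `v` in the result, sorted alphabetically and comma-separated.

Base: (n33, k=0).
Iteration 1: edges from {n33} -> (n7, k=1), (n9, k=1).
Iteration 2: edges from {n7,n9} -> (n11, k=2), (n30, k=2), (n31, k=2), (n6, k=2).
Iteration 3: no outgoing edges from {n11,n30,n31,n6}; recursion stops.

n11, n30, n31, n33, n6, n7, n9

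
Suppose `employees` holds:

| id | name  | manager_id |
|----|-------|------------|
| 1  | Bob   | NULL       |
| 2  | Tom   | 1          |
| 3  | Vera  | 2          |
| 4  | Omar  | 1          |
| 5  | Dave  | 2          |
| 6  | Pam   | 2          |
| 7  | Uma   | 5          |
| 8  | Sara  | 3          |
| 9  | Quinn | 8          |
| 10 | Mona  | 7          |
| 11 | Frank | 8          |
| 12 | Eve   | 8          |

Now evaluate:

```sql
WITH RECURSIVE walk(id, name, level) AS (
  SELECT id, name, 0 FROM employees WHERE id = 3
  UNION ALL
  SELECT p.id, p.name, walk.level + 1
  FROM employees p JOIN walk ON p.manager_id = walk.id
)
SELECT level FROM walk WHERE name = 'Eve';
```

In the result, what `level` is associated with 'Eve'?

2

Base: id=3 (Vera) at level 0.
Iteration 1: rows with manager_id in {3} -> Sara (id 8, level 1).
Iteration 2: rows with manager_id in {8} -> Quinn (id 9, level 2), Frank (id 11, level 2), Eve (id 12, level 2).
Iteration 3: no rows with manager_id in {9,11,12}; recursion stops.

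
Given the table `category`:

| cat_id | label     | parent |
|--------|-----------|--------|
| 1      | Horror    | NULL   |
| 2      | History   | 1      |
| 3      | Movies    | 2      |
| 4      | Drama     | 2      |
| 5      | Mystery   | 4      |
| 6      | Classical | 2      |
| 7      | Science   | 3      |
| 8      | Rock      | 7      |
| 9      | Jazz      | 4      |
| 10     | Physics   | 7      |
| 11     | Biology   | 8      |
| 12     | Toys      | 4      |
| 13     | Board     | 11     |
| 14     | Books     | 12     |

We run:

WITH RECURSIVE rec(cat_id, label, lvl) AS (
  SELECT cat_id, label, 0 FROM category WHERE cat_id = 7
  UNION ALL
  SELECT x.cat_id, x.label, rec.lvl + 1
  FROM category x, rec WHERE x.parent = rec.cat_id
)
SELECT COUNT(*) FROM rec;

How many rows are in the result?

Base: cat_id=7 (Science) at lvl 0.
Iteration 1: rows with parent in {7} -> Rock (id 8, lvl 1), Physics (id 10, lvl 1).
Iteration 2: rows with parent in {8,10} -> Biology (id 11, lvl 2).
Iteration 3: rows with parent in {11} -> Board (id 13, lvl 3).
Iteration 4: no rows with parent in {13}; recursion stops.
Total rows emitted: 5.

5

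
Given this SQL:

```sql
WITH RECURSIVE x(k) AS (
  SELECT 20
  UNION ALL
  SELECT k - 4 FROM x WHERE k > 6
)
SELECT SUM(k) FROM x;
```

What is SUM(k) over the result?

60

Base: k=20.
Iteration 1: 20 > 6 holds -> k = 20 - 4 = 16.
Iteration 2: 16 > 6 holds -> k = 16 - 4 = 12.
Iteration 3: 12 > 6 holds -> k = 12 - 4 = 8.
Iteration 4: 8 > 6 holds -> k = 8 - 4 = 4.
Iteration 5: 4 > 6 fails; recursion stops.
SUM(k) = 20 + 16 + 12 + 8 + 4 = 60.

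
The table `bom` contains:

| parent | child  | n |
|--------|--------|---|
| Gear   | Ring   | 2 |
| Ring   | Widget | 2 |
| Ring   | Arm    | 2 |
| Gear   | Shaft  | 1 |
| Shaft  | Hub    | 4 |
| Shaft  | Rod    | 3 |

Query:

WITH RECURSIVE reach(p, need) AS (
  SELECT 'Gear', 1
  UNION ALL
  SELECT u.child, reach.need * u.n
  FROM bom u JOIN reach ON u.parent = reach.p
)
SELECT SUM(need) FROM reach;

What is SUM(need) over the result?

19

Base: (Gear, need=1).
Iteration 1: components of {Gear} -> Ring = 1*2 = 2, Shaft = 1*1 = 1.
Iteration 2: components of {Ring,Shaft} -> Arm = 2*2 = 4, Hub = 1*4 = 4, Rod = 1*3 = 3, Widget = 2*2 = 4.
Iteration 3: no further components; recursion stops.
SUM(need) = 1 + 2 + 1 + 4 + 4 + 4 + 3 = 19.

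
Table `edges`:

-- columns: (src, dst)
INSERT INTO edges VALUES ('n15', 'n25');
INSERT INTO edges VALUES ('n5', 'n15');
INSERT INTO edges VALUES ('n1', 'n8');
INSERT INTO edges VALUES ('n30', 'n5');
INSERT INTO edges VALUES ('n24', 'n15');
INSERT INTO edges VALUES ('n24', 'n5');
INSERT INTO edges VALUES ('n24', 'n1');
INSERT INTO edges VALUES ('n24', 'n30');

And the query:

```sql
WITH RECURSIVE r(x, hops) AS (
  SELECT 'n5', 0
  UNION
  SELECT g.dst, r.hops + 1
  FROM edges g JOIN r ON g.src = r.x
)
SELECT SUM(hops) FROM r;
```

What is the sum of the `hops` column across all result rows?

Base: (n5, hops=0).
Iteration 1: edges from {n5} -> (n15, hops=1).
Iteration 2: edges from {n15} -> (n25, hops=2).
Iteration 3: no outgoing edges from {n25}; recursion stops.
SUM(hops) = 0 + 1 + 2 = 3.

3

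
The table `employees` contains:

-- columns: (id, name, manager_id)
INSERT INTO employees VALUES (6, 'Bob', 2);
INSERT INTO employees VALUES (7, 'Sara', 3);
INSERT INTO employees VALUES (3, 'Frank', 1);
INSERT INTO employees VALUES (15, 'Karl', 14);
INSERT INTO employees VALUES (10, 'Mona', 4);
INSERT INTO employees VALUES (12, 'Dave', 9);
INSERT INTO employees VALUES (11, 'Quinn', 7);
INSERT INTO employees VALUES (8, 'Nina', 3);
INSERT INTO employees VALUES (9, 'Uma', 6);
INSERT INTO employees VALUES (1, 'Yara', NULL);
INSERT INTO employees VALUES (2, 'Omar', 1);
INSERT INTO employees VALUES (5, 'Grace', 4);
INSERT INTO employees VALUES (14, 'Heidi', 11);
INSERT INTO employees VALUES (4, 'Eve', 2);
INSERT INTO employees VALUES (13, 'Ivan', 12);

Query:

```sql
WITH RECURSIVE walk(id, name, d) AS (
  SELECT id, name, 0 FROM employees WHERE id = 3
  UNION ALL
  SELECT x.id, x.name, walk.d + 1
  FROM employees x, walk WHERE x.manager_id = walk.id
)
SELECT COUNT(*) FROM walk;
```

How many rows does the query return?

Base: id=3 (Frank) at d 0.
Iteration 1: rows with manager_id in {3} -> Sara (id 7, d 1), Nina (id 8, d 1).
Iteration 2: rows with manager_id in {7,8} -> Quinn (id 11, d 2).
Iteration 3: rows with manager_id in {11} -> Heidi (id 14, d 3).
Iteration 4: rows with manager_id in {14} -> Karl (id 15, d 4).
Iteration 5: no rows with manager_id in {15}; recursion stops.
Total rows emitted: 6.

6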